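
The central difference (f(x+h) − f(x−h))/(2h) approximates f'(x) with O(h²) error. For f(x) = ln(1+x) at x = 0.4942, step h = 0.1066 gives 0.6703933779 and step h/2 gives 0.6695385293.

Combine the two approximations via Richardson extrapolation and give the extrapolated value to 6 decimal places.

0.669254

With r = 2 the leading error scales as h^2, so the weight is 2^2 = 4.
Numerator 4×A(h/2) − A(h) = 4×0.6695385293 − 0.6703933779 = 2.0077607393
Denominator 4 − 1 = 3.
2.0077607393 ÷ 3 = 0.6692535798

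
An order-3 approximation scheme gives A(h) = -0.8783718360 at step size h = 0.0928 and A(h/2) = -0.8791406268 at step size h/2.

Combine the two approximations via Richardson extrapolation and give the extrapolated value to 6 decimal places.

r = 3, so 2^r = 8.
8 × (-0.8791406268) = -7.0331250144; subtract (-0.8783718360) → -6.1547531784
Divide by 2^3 − 1 = 7.
Result: -0.8792504541
Shift from A(h/2): −0.0001098273.

-0.879250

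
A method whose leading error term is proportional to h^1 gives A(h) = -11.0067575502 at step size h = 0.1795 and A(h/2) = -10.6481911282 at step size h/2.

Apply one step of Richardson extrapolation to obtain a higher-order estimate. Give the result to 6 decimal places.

r = 1: numerator weight 2, denominator 1.
Numerator 2×A(h/2) − A(h) = 2×(-10.6481911282) − (-11.0067575502) = -10.2896247062
Denominator 2 − 1 = 1.
So the Richardson estimate is -10.2896247062.
Correction |R − A(h/2)| = 3.586e-01; gap |A(h/2) − A(h)| = 3.586e-01.

-10.289625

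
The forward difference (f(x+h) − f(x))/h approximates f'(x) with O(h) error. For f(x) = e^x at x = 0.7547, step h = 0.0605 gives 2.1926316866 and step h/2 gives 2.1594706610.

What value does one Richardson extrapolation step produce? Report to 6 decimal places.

2.126310

Leading term ∝ h^1; use weight 2 = 2^1.
Weighted: 4.3189413220 − 2.1926316866 = 2.1263096354
Extrapolated: 2.1263096354 / 1 = 2.1263096354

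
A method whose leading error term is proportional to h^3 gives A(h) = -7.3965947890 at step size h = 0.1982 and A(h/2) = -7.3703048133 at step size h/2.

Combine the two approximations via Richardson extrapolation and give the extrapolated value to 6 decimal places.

With r = 3 the leading error scales as h^3, so the weight is 2^3 = 8.
Weighted: (-58.9624385064) − (-7.3965947890) = -51.5658437174
Extrapolated: (-51.5658437174) / 7 = -7.3665491025

-7.366549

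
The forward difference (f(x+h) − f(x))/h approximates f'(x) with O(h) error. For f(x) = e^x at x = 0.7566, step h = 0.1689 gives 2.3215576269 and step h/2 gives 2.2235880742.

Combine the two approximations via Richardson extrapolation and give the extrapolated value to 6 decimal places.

2.125619

Order 1 gives 2^r = 2 and 2^r − 1 = 1.
A(h/2) − A(h) = 2.2235880742 − 2.3215576269 = -0.0979695527
Correction (A(h/2) − A(h))/(2 − 1) = (-0.0979695527)/1 = -0.0979695527
R = 2.2235880742 − 0.0979695527 = 2.1256185215
Shift from A(h/2): −0.0979695527.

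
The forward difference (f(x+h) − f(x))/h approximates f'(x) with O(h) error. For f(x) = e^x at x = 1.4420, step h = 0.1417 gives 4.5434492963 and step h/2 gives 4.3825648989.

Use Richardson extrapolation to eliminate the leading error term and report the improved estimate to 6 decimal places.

4.221681

Method order is 1; weight 2^1 = 2.
Numerator 2×A(h/2) − A(h) = 2×4.3825648989 − 4.5434492963 = 4.2216805015
Denominator 2 − 1 = 1.
R = 4.2216805015/1 = 4.2216805015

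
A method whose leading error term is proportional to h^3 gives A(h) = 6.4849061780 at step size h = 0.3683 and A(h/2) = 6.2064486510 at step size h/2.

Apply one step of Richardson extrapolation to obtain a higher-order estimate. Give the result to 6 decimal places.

The method has order 3: 2^3 = 8.
A(h/2) − A(h) = 6.2064486510 − 6.4849061780 = -0.2784575270
Divide by 2^3 − 1 = 7: (-0.2784575270)/7 = -0.0397796467
R = 6.2064486510 − 0.0397796467 = 6.1666690043
Gap between inputs: 2.785e-01; correction applied: −0.0397796467.

6.166669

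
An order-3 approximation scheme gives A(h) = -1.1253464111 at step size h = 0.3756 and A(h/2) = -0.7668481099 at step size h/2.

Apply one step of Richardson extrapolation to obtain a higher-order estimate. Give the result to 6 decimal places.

-0.715634

Leading term ∝ h^3; use weight 8 = 2^3.
Top: 8(-0.7668481099) − (-1.1253464111) = -5.0094384681
(8*(-0.7668481099) − (-1.1253464111))/(8 − 1) = -0.7156340669
Correction |R − A(h/2)| = 5.121e-02; gap |A(h/2) − A(h)| = 3.585e-01.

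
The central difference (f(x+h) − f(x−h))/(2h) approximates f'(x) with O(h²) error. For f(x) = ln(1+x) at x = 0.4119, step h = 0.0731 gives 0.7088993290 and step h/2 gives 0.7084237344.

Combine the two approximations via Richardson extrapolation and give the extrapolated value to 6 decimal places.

0.708265

Leading term ∝ h^2; use weight 4 = 2^2.
Top: 4(0.7084237344) − (0.7088993290) = 2.1247956086
R = 2.1247956086/3 = 0.7082652029
Shift from A(h/2): −0.0001585315.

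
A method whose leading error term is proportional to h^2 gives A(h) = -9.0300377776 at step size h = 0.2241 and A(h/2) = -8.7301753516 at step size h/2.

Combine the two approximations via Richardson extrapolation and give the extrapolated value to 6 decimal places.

-8.630221

r = 2: numerator weight 4, denominator 3.
4×(-8.7301753516) − (-9.0300377776) = -25.8906636288
(-25.8906636288) ÷ 3 = -8.6302212096
Correction |R − A(h/2)| = 9.995e-02; gap |A(h/2) − A(h)| = 2.999e-01.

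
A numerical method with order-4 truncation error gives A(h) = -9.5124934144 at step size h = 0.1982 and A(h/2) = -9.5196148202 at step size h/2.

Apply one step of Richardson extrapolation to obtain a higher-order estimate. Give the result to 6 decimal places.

Order 4 gives 2^r = 16 and 2^r − 1 = 15.
Difference of the inputs: -9.5196148202 − (-9.5124934144) = -0.0071214058
Divide by 2^4 − 1 = 15: (-0.0071214058)/15 = -0.0004747604
R = A(h/2) + (A(h/2) − A(h))/15 = -9.5196148202 − 0.0004747604 = -9.5200895806
Gap between inputs: 7.121e-03; correction applied: −0.0004747604.

-9.520090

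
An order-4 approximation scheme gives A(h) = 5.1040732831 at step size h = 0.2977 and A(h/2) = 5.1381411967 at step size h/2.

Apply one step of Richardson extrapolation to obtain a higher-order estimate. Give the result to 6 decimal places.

5.140412

Error is O(h^4); halving h shrinks it by 2^4 = 16.
Weighted: 82.2102591472 − 5.1040732831 = 77.1061858641
Denominator 16 − 1 = 15.
(16·5.1381411967 − 5.1040732831)/(16 − 1) = 5.1404123909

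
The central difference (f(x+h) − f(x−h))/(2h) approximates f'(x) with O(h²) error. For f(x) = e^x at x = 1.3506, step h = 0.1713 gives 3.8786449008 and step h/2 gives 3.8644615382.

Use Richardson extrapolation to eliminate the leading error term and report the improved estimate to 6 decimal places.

r = 2: numerator weight 4, denominator 3.
2^2·A(h/2) = 15.4578461528; minus A(h) gives 11.5792012520.
11.5792012520 ÷ 3 = 3.8597337507

3.859734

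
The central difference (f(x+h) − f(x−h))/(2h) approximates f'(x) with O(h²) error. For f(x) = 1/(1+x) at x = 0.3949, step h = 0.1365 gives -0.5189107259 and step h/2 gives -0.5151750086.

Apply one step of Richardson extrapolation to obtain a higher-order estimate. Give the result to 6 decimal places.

-0.513930

Method order is 2; weight 2^2 = 4.
Weighted: (-2.0607000344) − (-0.5189107259) = -1.5417893085
Extrapolated: (-1.5417893085) / 3 = -0.5139297695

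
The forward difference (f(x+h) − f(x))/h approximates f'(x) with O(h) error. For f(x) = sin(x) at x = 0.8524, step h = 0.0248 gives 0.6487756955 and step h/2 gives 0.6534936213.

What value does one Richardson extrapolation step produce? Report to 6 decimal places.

Order 1 gives 2^r = 2 and 2^r − 1 = 1.
2*0.6534936213 = 1.3069872426; 1.3069872426 − 0.6487756955 = 0.6582115471
Denominator 2 − 1 = 1.
So the Richardson estimate is 0.6582115471.

0.658212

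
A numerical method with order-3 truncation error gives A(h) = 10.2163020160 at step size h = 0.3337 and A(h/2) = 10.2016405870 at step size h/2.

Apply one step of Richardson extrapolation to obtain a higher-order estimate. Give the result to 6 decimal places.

Error is O(h^3); halving h shrinks it by 2^3 = 8.
Numerator 8 × A(h/2) − A(h) = 8 × 10.2016405870 − 10.2163020160 = 71.3968226800
(8 × 10.2016405870 − 10.2163020160)/(8 − 1) = 10.1995460971

10.199546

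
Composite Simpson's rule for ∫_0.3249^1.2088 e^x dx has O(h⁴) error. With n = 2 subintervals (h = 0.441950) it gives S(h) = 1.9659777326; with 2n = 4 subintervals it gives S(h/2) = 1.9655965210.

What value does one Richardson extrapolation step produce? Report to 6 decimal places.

r = 4, so 2^r = 16.
Weighted: 31.4495443360 − 1.9659777326 = 29.4835666034
Denominator 16 − 1 = 15.
Result: 1.9655711069
Correction |R − A(h/2)| = 2.541e-05; gap |A(h/2) − A(h)| = 3.812e-04.

1.965571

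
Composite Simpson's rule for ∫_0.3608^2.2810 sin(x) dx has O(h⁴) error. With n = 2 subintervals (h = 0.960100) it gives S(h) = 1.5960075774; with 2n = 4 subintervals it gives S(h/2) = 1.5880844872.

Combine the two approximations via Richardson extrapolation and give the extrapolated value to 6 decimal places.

With r = 4 the leading error scales as h^4, so the weight is 2^4 = 16.
A(h/2) − A(h) = 1.5880844872 − 1.5960075774 = -0.0079230902
Divide by 2^4 − 1 = 15: (-0.0079230902)/15 = -0.0005282060
R = A(h/2) + (A(h/2) − A(h))/15 = 1.5880844872 − 0.0005282060 = 1.5875562812
Shift from A(h/2): −0.0005282060.

1.587556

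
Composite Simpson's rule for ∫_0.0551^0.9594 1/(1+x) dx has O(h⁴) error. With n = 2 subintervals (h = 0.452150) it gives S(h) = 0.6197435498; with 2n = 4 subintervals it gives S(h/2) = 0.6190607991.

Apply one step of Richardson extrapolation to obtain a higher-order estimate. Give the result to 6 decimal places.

Order 4 gives 2^r = 16 and 2^r − 1 = 15.
Weighted: 9.9049727856 − 0.6197435498 = 9.2852292358
Extrapolated: 9.2852292358 / 15 = 0.6190152824

0.619015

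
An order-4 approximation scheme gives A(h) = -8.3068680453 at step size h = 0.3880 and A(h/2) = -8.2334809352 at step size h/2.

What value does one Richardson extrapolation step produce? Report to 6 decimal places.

-8.228588

Error is O(h^4); halving h shrinks it by 2^4 = 16.
Numerator 16·A(h/2) − A(h) = 16·(-8.2334809352) − (-8.3068680453) = -123.4288269179
Extrapolated: (-123.4288269179) / 15 = -8.2285884612
Shift from A(h/2): +0.0048924740.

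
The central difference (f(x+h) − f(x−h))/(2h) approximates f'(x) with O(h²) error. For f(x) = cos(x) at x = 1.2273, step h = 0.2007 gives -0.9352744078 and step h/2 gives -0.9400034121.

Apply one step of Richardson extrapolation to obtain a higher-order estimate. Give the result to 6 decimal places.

Error is O(h^2); halving h shrinks it by 2^2 = 4.
2^2·A(h/2) = -3.7600136484; minus A(h) gives -2.8247392406.
R = (-2.8247392406)/3 = -0.9415797469
Gap between inputs: 4.729e-03; correction applied: −0.0015763348.

-0.941580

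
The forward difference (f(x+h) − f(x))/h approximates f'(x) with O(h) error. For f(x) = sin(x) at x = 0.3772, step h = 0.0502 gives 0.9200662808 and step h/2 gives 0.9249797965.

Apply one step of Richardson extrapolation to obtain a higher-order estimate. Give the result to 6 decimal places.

0.929893

The method has order 1: 2^1 = 2.
2×0.9249797965 − 0.9200662808 = 0.9298933122
Divide by 2^1 − 1 = 1.
So the Richardson estimate is 0.9298933122.
Gap between inputs: 4.914e-03; correction applied: +0.0049135157.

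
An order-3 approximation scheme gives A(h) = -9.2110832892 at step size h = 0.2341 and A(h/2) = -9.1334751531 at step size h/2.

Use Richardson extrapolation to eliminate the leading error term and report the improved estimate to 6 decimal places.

Method order is 3; weight 2^3 = 8.
Weighted: (-73.0678012248) − (-9.2110832892) = -63.8567179356
Denominator 8 − 1 = 7.
Result: -9.1223882765
Correction |R − A(h/2)| = 1.109e-02; gap |A(h/2) − A(h)| = 7.761e-02.

-9.122388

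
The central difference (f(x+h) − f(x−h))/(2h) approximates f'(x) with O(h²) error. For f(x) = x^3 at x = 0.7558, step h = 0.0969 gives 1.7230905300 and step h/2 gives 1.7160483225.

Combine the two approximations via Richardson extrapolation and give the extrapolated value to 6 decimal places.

r = 2: numerator weight 4, denominator 3.
4·1.7160483225 − 1.7230905300 = 5.1411027600
5.1411027600 ÷ 3 = 1.7137009200

1.713701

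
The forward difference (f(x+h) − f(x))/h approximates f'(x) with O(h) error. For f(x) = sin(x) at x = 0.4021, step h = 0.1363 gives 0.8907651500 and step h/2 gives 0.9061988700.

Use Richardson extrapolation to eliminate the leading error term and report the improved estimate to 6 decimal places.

With r = 1 the leading error scales as h^1, so the weight is 2^1 = 2.
2×0.9061988700 = 1.8123977400; subtract 0.8907651500 → 0.9216325900
Denominator 2 − 1 = 1.
0.9216325900 ÷ 1 = 0.9216325900

0.921633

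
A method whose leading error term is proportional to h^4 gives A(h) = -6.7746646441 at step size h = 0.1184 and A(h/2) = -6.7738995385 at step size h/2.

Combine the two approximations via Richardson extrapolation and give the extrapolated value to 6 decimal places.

The method has order 4: 2^4 = 16.
16·(-6.7738995385) = -108.3823926160; (-108.3823926160) − (-6.7746646441) = -101.6077279719
Divide by 2^4 − 1 = 15.
(16·(-6.7738995385) − (-6.7746646441))/(16 − 1) = -6.7738485315
Shift from A(h/2): +0.0000510070.

-6.773849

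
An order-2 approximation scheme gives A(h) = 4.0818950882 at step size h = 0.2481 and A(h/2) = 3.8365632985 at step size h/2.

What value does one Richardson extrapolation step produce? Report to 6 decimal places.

3.754786

r = 2: numerator weight 4, denominator 3.
Numerator 4 × A(h/2) − A(h) = 4 × 3.8365632985 − 4.0818950882 = 11.2643581058
R = 11.2643581058/3 = 3.7547860353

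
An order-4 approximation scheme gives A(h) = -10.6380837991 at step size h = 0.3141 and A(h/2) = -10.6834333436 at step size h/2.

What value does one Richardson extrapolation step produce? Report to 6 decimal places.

-10.686457

r = 4: numerator weight 16, denominator 15.
16 × (-10.6834333436) − (-10.6380837991) = -160.2968496985
Denominator 16 − 1 = 15.
(16 × (-10.6834333436) − (-10.6380837991))/(16 − 1) = -10.6864566466
Gap between inputs: 4.535e-02; correction applied: −0.0030233030.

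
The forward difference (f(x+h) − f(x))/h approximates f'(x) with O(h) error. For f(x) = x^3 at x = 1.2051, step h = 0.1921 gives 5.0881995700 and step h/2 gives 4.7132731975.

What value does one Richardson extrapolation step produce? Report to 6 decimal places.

Leading term ∝ h^1; use weight 2 = 2^1.
2^1·A(h/2) = 9.4265463950; minus A(h) gives 4.3383468250.
Denominator 2 − 1 = 1.
4.3383468250 ÷ 1 = 4.3383468250
Correction |R − A(h/2)| = 3.749e-01; gap |A(h/2) − A(h)| = 3.749e-01.

4.338347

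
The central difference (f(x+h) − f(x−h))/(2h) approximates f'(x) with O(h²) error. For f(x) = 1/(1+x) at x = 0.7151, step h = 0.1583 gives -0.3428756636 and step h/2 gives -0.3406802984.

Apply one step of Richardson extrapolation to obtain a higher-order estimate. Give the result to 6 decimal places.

Method order is 2; weight 2^2 = 4.
Weighted: (-1.3627211936) − (-0.3428756636) = -1.0198455300
Denominator 4 − 1 = 3.
Result: -0.3399485100
Gap between inputs: 2.195e-03; correction applied: +0.0007317884.

-0.339949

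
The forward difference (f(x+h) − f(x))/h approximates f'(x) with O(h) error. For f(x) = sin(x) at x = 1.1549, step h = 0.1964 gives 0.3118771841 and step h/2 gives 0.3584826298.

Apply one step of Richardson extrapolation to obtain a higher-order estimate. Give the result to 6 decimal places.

Order 1 gives 2^r = 2 and 2^r − 1 = 1.
Numerator 2×A(h/2) − A(h) = 2×0.3584826298 − 0.3118771841 = 0.4050880755
Divide by 2^1 − 1 = 1.
Extrapolated: 0.4050880755 / 1 = 0.4050880755
Correction |R − A(h/2)| = 4.661e-02; gap |A(h/2) − A(h)| = 4.661e-02.

0.405088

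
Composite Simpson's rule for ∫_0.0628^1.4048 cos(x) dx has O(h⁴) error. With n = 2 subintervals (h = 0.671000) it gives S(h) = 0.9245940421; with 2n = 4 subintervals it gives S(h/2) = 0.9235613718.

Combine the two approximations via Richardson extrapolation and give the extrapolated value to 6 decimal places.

Order 4 gives 2^r = 16 and 2^r − 1 = 15.
Difference of the inputs: 0.9235613718 − 0.9245940421 = -0.0010326703
Correction (A(h/2) − A(h))/(16 − 1) = (-0.0010326703)/15 = -0.0000688447
R = 0.9235613718 − 0.0000688447 = 0.9234925271

0.923493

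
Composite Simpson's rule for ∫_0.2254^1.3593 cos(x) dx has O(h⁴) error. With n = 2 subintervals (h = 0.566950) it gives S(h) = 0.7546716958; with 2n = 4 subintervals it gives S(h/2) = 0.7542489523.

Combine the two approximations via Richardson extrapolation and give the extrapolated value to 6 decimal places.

0.754221

Leading term ∝ h^4; use weight 16 = 2^4.
2^4×A(h/2) = 12.0679832368; minus A(h) gives 11.3133115410.
(16×0.7542489523 − 0.7546716958)/(16 − 1) = 0.7542207694
Correction |R − A(h/2)| = 2.818e-05; gap |A(h/2) − A(h)| = 4.227e-04.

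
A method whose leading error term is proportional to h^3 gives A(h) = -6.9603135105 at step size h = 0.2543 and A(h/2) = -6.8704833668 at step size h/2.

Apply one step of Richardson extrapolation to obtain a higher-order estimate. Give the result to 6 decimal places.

The method has order 3: 2^3 = 8.
8*(-6.8704833668) = -54.9638669344; (-54.9638669344) − (-6.9603135105) = -48.0035534239
Denominator 8 − 1 = 7.
(-48.0035534239) ÷ 7 = -6.8576504891
Correction |R − A(h/2)| = 1.283e-02; gap |A(h/2) − A(h)| = 8.983e-02.

-6.857650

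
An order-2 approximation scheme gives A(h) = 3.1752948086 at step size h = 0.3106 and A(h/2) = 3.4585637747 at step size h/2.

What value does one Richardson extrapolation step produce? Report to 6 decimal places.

Method order is 2; weight 2^2 = 4.
4×3.4585637747 − 3.1752948086 = 10.6589602902
10.6589602902 ÷ 3 = 3.5529867634

3.552987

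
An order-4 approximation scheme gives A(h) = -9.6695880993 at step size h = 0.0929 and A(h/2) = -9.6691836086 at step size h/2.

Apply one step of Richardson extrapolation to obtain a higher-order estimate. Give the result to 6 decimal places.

Error is O(h^4); halving h shrinks it by 2^4 = 16.
16·(-9.6691836086) − (-9.6695880993) = -145.0373496383
Divide by 2^4 − 1 = 15.
So the Richardson estimate is -9.6691566426.
Correction |R − A(h/2)| = 2.697e-05; gap |A(h/2) − A(h)| = 4.045e-04.

-9.669157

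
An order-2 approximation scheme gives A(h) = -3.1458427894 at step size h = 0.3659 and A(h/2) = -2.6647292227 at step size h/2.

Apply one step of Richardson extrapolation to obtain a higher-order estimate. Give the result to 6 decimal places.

-2.504358

r = 2, so 2^r = 4.
4*(-2.6647292227) = -10.6589168908; (-10.6589168908) − (-3.1458427894) = -7.5130741014
Extrapolated: (-7.5130741014) / 3 = -2.5043580338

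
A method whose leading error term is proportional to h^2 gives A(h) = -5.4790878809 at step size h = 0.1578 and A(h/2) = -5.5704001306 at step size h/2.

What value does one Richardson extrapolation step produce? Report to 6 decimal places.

-5.600838

Order 2 gives 2^r = 4 and 2^r − 1 = 3.
4·(-5.5704001306) = -22.2816005224; subtract (-5.4790878809) → -16.8025126415
Divide by 2^2 − 1 = 3.
Result: -5.6008375472
Correction |R − A(h/2)| = 3.044e-02; gap |A(h/2) − A(h)| = 9.131e-02.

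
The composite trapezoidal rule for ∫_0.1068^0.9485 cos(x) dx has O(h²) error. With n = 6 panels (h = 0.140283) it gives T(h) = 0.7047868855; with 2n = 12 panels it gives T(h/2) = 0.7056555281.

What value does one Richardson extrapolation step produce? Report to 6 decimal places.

r = 2: numerator weight 4, denominator 3.
Weighted: 2.8226221124 − 0.7047868855 = 2.1178352269
Denominator 4 − 1 = 3.
Result: 0.7059450756

0.705945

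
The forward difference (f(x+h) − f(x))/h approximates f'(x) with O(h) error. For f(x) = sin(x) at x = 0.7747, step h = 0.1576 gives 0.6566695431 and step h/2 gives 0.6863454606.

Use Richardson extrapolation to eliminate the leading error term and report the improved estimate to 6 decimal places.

Error is O(h^1); halving h shrinks it by 2^1 = 2.
Weighted: 1.3726909212 − 0.6566695431 = 0.7160213781
Extrapolated: 0.7160213781 / 1 = 0.7160213781

0.716021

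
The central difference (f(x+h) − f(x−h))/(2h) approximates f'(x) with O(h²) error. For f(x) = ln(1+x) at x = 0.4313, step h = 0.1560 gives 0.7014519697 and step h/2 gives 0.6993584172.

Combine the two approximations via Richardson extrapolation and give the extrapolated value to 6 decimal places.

0.698661

Order 2 gives 2^r = 4 and 2^r − 1 = 3.
4 × 0.6993584172 − 0.7014519697 = 2.0959816991
R = 2.0959816991/3 = 0.6986605664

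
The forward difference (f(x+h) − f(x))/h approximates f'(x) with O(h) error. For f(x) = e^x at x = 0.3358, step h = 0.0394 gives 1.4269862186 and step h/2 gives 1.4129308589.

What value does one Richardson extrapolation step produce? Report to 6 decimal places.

1.398875

r = 1, so 2^r = 2.
Numerator 2*A(h/2) − A(h) = 2*1.4129308589 − 1.4269862186 = 1.3988754992
Divide by 2^1 − 1 = 1.
(2*1.4129308589 − 1.4269862186)/(2 − 1) = 1.3988754992
Gap between inputs: 1.406e-02; correction applied: −0.0140553597.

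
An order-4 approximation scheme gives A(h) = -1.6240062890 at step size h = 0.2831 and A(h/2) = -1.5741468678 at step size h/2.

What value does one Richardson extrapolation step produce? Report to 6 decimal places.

r = 4, so 2^r = 16.
Weighted: (-25.1863498848) − (-1.6240062890) = -23.5623435958
R = (-23.5623435958)/15 = -1.5708229064
Shift from A(h/2): +0.0033239614.

-1.570823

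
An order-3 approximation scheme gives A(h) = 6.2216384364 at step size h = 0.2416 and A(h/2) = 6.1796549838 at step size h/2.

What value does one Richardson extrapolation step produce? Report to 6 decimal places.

Error is O(h^3); halving h shrinks it by 2^3 = 8.
Difference of the inputs: 6.1796549838 − 6.2216384364 = -0.0419834526
Correction (A(h/2) − A(h))/(8 − 1) = (-0.0419834526)/7 = -0.0059976361
R = 6.1796549838 − 0.0059976361 = 6.1736573477

6.173657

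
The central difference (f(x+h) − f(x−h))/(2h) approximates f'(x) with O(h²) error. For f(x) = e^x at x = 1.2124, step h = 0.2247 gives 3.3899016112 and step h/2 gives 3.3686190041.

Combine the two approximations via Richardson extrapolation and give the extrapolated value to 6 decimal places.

3.361525

r = 2: numerator weight 4, denominator 3.
4×3.3686190041 = 13.4744760164; 13.4744760164 − 3.3899016112 = 10.0845744052
Divide by 2^2 − 1 = 3.
So the Richardson estimate is 3.3615248017.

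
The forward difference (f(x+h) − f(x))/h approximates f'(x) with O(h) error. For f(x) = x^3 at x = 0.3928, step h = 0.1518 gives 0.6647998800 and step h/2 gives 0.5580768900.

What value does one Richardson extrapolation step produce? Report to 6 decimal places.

0.451354

Order 1 gives 2^r = 2 and 2^r − 1 = 1.
Numerator 2*A(h/2) − A(h) = 2*0.5580768900 − 0.6647998800 = 0.4513539000
0.4513539000 ÷ 1 = 0.4513539000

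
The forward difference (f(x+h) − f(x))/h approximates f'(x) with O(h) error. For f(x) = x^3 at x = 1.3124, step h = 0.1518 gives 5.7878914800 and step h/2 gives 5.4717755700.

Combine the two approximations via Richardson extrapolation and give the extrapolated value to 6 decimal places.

The method has order 1: 2^1 = 2.
2·5.4717755700 − 5.7878914800 = 5.1556596600
Denominator 2 − 1 = 1.
So the Richardson estimate is 5.1556596600.

5.155660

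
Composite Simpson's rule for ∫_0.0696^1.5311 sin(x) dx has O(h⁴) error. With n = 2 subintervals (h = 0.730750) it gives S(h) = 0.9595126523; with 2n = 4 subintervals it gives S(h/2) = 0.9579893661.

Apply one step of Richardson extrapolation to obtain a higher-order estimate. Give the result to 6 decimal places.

With r = 4 the leading error scales as h^4, so the weight is 2^4 = 16.
Top: 16(0.9579893661) − (0.9595126523) = 14.3683172053
Divide by 2^4 − 1 = 15.
R = 14.3683172053/15 = 0.9578878137

0.957888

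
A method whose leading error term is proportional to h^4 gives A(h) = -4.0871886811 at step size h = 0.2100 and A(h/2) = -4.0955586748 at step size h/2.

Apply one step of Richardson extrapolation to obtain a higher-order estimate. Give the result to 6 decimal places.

-4.096117

Order 4 gives 2^r = 16 and 2^r − 1 = 15.
A(h/2) − A(h) = -4.0955586748 − (-4.0871886811) = -0.0083699937
Correction (A(h/2) − A(h))/(16 − 1) = (-0.0083699937)/15 = -0.0005579996
R = A(h/2) + (A(h/2) − A(h))/15 = -4.0955586748 − 0.0005579996 = -4.0961166744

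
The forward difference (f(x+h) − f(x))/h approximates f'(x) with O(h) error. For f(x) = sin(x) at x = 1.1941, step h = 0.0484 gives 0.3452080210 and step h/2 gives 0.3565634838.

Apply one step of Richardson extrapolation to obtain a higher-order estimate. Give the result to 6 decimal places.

Method order is 1; weight 2^1 = 2.
Top: 2(0.3565634838) − (0.3452080210) = 0.3679189466
Divide by 2^1 − 1 = 1.
(2 × 0.3565634838 − 0.3452080210)/(2 − 1) = 0.3679189466
Shift from A(h/2): +0.0113554628.

0.367919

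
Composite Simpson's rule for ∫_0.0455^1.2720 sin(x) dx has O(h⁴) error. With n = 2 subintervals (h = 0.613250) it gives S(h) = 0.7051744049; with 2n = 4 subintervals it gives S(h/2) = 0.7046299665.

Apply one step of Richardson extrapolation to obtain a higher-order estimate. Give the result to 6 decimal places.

0.704594

r = 4, so 2^r = 16.
A(h/2) − A(h) = 0.7046299665 − 0.7051744049 = -0.0005444384
Correction (A(h/2) − A(h))/(16 − 1) = (-0.0005444384)/15 = -0.0000362959
R = 0.7046299665 − 0.0000362959 = 0.7045936706
Correction |R − A(h/2)| = 3.630e-05; gap |A(h/2) − A(h)| = 5.444e-04.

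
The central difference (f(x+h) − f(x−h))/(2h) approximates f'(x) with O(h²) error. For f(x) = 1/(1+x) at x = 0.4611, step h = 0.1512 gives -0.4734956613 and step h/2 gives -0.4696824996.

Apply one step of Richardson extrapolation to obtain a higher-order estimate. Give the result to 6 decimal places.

With r = 2 the leading error scales as h^2, so the weight is 2^2 = 4.
Top: 4(-0.4696824996) − (-0.4734956613) = -1.4052343371
(-1.4052343371) ÷ 3 = -0.4684114457

-0.468411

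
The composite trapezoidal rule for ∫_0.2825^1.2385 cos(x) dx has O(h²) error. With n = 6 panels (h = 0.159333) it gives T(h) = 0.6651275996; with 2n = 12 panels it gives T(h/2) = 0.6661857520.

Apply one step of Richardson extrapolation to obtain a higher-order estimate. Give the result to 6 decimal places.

The method has order 2: 2^2 = 4.
4 × 0.6661857520 = 2.6647430080; 2.6647430080 − 0.6651275996 = 1.9996154084
Extrapolated: 1.9996154084 / 3 = 0.6665384695
Shift from A(h/2): +0.0003527175.

0.666538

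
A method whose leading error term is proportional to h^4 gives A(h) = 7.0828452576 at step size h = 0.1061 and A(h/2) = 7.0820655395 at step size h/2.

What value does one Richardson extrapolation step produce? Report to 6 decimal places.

7.082014

Order 4 gives 2^r = 16 and 2^r − 1 = 15.
Weighted: 113.3130486320 − 7.0828452576 = 106.2302033744
Denominator 16 − 1 = 15.
R = 106.2302033744/15 = 7.0820135583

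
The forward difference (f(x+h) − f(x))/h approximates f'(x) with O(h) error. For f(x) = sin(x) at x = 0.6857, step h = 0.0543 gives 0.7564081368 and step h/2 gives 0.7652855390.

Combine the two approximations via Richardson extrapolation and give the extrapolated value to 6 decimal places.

0.774163

With r = 1 the leading error scales as h^1, so the weight is 2^1 = 2.
Numerator 2×A(h/2) − A(h) = 2×0.7652855390 − 0.7564081368 = 0.7741629412
(2×0.7652855390 − 0.7564081368)/(2 − 1) = 0.7741629412
Shift from A(h/2): +0.0088774022.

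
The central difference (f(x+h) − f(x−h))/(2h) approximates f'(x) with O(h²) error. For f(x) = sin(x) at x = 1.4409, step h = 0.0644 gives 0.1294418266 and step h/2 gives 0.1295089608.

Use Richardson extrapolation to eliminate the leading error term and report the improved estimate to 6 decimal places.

Leading term ∝ h^2; use weight 4 = 2^2.
4*0.1295089608 − 0.1294418266 = 0.3885940166
Extrapolated: 0.3885940166 / 3 = 0.1295313389

0.129531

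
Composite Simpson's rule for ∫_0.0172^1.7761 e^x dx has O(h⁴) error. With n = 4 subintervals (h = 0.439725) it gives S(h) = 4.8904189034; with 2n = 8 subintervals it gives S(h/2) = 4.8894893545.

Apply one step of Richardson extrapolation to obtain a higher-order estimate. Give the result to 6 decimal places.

4.889427

r = 4: numerator weight 16, denominator 15.
16·4.8894893545 = 78.2318296720; subtract 4.8904189034 → 73.3414107686
R = 73.3414107686/15 = 4.8894273846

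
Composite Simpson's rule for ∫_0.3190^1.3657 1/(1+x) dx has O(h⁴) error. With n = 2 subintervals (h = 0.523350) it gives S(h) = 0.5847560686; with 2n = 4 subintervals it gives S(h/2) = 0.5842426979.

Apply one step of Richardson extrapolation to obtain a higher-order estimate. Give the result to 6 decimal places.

0.584208

r = 4: numerator weight 16, denominator 15.
16×0.5842426979 − 0.5847560686 = 8.7631270978
Divide by 2^4 − 1 = 15.
(16×0.5842426979 − 0.5847560686)/(16 − 1) = 0.5842084732
Gap between inputs: 5.134e-04; correction applied: −0.0000342247.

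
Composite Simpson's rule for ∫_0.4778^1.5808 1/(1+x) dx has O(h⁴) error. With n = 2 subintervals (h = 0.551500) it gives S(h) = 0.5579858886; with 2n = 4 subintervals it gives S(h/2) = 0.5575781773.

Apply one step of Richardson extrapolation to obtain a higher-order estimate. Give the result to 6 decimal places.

r = 4, so 2^r = 16.
16×0.5575781773 = 8.9212508368; 8.9212508368 − 0.5579858886 = 8.3632649482
Extrapolated: 8.3632649482 / 15 = 0.5575509965
Gap between inputs: 4.077e-04; correction applied: −0.0000271808.

0.557551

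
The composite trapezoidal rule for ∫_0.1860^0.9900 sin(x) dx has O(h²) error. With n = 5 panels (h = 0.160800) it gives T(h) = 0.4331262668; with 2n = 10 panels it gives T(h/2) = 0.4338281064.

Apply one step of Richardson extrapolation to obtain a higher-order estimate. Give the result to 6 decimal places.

The method has order 2: 2^2 = 4.
4×0.4338281064 = 1.7353124256; 1.7353124256 − 0.4331262668 = 1.3021861588
Divide by 2^2 − 1 = 3.
1.3021861588 ÷ 3 = 0.4340620529
Correction |R − A(h/2)| = 2.339e-04; gap |A(h/2) − A(h)| = 7.018e-04.

0.434062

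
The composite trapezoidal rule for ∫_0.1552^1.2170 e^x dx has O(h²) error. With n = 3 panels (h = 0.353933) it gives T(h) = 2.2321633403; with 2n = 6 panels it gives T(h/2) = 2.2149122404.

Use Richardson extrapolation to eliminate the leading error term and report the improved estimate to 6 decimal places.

2.209162

With r = 2 the leading error scales as h^2, so the weight is 2^2 = 4.
4*2.2149122404 = 8.8596489616; subtract 2.2321633403 → 6.6274856213
Divide by 2^2 − 1 = 3.
Extrapolated: 6.6274856213 / 3 = 2.2091618738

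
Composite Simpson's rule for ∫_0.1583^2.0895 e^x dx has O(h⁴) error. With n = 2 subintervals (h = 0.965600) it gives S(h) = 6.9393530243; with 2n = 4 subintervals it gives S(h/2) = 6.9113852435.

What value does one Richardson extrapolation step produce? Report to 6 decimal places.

With r = 4 the leading error scales as h^4, so the weight is 2^4 = 16.
Difference of the inputs: 6.9113852435 − 6.9393530243 = -0.0279677808
Correction (A(h/2) − A(h))/(16 − 1) = (-0.0279677808)/15 = -0.0018645187
R = 6.9113852435 − 0.0018645187 = 6.9095207248
Shift from A(h/2): −0.0018645187.

6.909521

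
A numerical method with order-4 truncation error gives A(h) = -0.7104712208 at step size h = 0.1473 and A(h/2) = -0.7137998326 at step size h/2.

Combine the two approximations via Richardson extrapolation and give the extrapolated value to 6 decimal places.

Error is O(h^4); halving h shrinks it by 2^4 = 16.
Weighted: (-11.4207973216) − (-0.7104712208) = -10.7103261008
R = (-10.7103261008)/15 = -0.7140217401

-0.714022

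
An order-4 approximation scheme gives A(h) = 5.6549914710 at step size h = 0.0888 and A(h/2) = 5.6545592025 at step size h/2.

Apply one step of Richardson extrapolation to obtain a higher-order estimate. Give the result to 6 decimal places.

Leading term ∝ h^4; use weight 16 = 2^4.
16*5.6545592025 = 90.4729472400; subtract 5.6549914710 → 84.8179557690
(16*5.6545592025 − 5.6549914710)/(16 − 1) = 5.6545303846
Correction |R − A(h/2)| = 2.882e-05; gap |A(h/2) − A(h)| = 4.323e-04.

5.654530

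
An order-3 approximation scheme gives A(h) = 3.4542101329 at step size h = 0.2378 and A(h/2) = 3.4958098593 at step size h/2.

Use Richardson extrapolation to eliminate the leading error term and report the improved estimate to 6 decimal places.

3.501753

Error is O(h^3); halving h shrinks it by 2^3 = 8.
Difference of the inputs: 3.4958098593 − 3.4542101329 = 0.0415997264
Divide by 2^3 − 1 = 7: 0.0415997264/7 = 0.0059428181
R = 3.4958098593 + 0.0059428181 = 3.5017526774
Correction |R − A(h/2)| = 5.943e-03; gap |A(h/2) − A(h)| = 4.160e-02.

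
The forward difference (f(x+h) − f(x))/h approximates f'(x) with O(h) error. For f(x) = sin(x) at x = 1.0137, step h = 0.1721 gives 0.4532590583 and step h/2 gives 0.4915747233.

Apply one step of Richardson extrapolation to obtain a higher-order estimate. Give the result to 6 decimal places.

Method order is 1; weight 2^1 = 2.
2×0.4915747233 = 0.9831494466; 0.9831494466 − 0.4532590583 = 0.5298903883
Denominator 2 − 1 = 1.
So the Richardson estimate is 0.5298903883.

0.529890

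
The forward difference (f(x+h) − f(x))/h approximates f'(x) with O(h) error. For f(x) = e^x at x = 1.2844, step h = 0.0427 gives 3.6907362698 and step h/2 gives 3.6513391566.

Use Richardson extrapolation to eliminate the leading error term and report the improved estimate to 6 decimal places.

Leading term ∝ h^1; use weight 2 = 2^1.
Numerator 2·A(h/2) − A(h) = 2·3.6513391566 − 3.6907362698 = 3.6119420434
(2·3.6513391566 − 3.6907362698)/(2 − 1) = 3.6119420434
Gap between inputs: 3.940e-02; correction applied: −0.0393971132.

3.611942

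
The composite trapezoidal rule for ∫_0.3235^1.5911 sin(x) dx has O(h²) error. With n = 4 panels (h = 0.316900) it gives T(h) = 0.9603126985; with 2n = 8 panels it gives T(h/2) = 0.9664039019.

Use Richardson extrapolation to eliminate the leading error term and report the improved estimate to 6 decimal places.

r = 2: numerator weight 4, denominator 3.
Difference of the inputs: 0.9664039019 − 0.9603126985 = 0.0060912034
Correction (A(h/2) − A(h))/(4 − 1) = 0.0060912034/3 = 0.0020304011
R = A(h/2) + (A(h/2) − A(h))/3 = 0.9664039019 + 0.0020304011 = 0.9684343030

0.968434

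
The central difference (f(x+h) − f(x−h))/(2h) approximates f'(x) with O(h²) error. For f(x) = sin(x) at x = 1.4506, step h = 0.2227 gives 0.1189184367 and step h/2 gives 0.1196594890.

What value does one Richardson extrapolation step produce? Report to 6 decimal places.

0.119907

Order 2 gives 2^r = 4 and 2^r − 1 = 3.
4*0.1196594890 − 0.1189184367 = 0.3597195193
(4*0.1196594890 − 0.1189184367)/(4 − 1) = 0.1199065064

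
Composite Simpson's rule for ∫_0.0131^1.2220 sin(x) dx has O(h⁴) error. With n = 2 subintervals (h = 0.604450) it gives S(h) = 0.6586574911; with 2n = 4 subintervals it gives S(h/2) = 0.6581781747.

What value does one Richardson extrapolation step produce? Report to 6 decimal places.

r = 4: numerator weight 16, denominator 15.
Difference of the inputs: 0.6581781747 − 0.6586574911 = -0.0004793164
Divide by 2^4 − 1 = 15: (-0.0004793164)/15 = -0.0000319544
R = A(h/2) + (A(h/2) − A(h))/15 = 0.6581781747 − 0.0000319544 = 0.6581462203

0.658146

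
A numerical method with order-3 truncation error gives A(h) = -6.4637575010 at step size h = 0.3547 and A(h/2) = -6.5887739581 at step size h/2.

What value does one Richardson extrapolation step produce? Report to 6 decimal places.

-6.606633

r = 3, so 2^r = 8.
Top: 8(-6.5887739581) − (-6.4637575010) = -46.2464341638
(-46.2464341638) ÷ 7 = -6.6066334520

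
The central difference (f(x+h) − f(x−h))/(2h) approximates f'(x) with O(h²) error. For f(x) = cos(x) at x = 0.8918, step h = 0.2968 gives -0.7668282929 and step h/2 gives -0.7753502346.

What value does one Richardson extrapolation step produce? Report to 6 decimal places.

-0.778191

Error is O(h^2); halving h shrinks it by 2^2 = 4.
4*(-0.7753502346) = -3.1014009384; (-3.1014009384) − (-0.7668282929) = -2.3345726455
(4*(-0.7753502346) − (-0.7668282929))/(4 − 1) = -0.7781908818
Correction |R − A(h/2)| = 2.841e-03; gap |A(h/2) − A(h)| = 8.522e-03.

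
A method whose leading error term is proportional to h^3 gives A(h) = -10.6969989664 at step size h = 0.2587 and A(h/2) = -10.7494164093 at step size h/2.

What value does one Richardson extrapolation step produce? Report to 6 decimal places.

-10.756905

r = 3: numerator weight 8, denominator 7.
8×(-10.7494164093) − (-10.6969989664) = -75.2983323080
Denominator 8 − 1 = 7.
Result: -10.7569046154
Shift from A(h/2): −0.0074882061.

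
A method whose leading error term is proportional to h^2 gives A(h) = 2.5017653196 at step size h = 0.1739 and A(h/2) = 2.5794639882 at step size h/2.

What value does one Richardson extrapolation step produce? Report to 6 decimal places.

2.605364

With r = 2 the leading error scales as h^2, so the weight is 2^2 = 4.
Top: 4(2.5794639882) − (2.5017653196) = 7.8160906332
7.8160906332 ÷ 3 = 2.6053635444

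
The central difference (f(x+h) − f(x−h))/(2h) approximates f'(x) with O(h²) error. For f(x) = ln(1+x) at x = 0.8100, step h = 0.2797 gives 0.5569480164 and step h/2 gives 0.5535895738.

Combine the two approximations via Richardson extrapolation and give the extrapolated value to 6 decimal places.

0.552470

With r = 2 the leading error scales as h^2, so the weight is 2^2 = 4.
2^2×A(h/2) = 2.2143582952; minus A(h) gives 1.6574102788.
1.6574102788 ÷ 3 = 0.5524700929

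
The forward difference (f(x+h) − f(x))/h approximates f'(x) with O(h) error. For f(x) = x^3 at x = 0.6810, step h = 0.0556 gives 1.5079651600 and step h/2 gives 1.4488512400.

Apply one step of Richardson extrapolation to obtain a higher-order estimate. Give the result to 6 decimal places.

1.389737

The method has order 1: 2^1 = 2.
Top: 2(1.4488512400) − (1.5079651600) = 1.3897373200
Denominator 2 − 1 = 1.
Result: 1.3897373200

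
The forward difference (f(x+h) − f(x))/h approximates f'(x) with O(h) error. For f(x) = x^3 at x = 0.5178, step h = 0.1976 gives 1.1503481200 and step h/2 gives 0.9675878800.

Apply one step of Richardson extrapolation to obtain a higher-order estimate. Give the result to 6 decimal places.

Leading term ∝ h^1; use weight 2 = 2^1.
Top: 2(0.9675878800) − (1.1503481200) = 0.7848276400
R = 0.7848276400/1 = 0.7848276400
Correction |R − A(h/2)| = 1.828e-01; gap |A(h/2) − A(h)| = 1.828e-01.

0.784828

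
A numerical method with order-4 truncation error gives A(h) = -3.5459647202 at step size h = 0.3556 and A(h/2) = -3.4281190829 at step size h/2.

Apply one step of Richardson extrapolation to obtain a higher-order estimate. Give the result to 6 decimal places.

-3.420263

Order 4 gives 2^r = 16 and 2^r − 1 = 15.
16 × (-3.4281190829) = -54.8499053264; (-54.8499053264) − (-3.5459647202) = -51.3039406062
Extrapolated: (-51.3039406062) / 15 = -3.4202627071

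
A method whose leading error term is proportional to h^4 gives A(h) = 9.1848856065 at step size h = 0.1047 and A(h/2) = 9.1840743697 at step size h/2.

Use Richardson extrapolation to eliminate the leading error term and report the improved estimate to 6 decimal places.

9.184020

r = 4: numerator weight 16, denominator 15.
Weighted: 146.9451899152 − 9.1848856065 = 137.7603043087
Extrapolated: 137.7603043087 / 15 = 9.1840202872
Gap between inputs: 8.112e-04; correction applied: −0.0000540825.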